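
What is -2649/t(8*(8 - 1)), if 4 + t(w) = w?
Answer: -2649/52 ≈ -50.942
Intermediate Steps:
t(w) = -4 + w
-2649/t(8*(8 - 1)) = -2649/(-4 + 8*(8 - 1)) = -2649/(-4 + 8*7) = -2649/(-4 + 56) = -2649/52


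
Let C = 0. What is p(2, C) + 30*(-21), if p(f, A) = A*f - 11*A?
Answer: -630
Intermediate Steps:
p(f, A) = -11*A + A*f
p(2, C) + 30*(-21) = 0*(-11 + 2) + 30*(-21) = 0*(-9) - 630 = 0 - 630 = -630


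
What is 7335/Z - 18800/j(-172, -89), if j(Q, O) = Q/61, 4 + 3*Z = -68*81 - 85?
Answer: 1603713685/240671 ≈ 6663.5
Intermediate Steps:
Z = -5597/3 (Z = -4/3 + (-68*81 - 85)/3 = -4/3 + (-5508 - 85)/3 = -4/3 + (⅓)*(-5593) = -4/3 - 5593/3 = -5597/3 ≈ -1865.7)
j(Q, O) = Q/61 (j(Q, O) = Q*(1/61) = Q/61)
7335/Z - 18800/j(-172, -89) = 7335/(-5597/3) - 18800/((1/61)*(-172)) = 7335*(-3/5597) - 18800/(-172/61) = -22005/5597 - 18800*(-61/172) = -22005/5597 + 286700/43 = 1603713685/240671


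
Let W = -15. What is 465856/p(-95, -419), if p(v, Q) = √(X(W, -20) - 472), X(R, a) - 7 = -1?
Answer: -232928*I*√466/233 ≈ -21580.0*I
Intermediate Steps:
X(R, a) = 6 (X(R, a) = 7 - 1 = 6)
p(v, Q) = I*√466 (p(v, Q) = √(6 - 472) = √(-466) = I*√466)
465856/p(-95, -419) = 465856/((I*√466)) = 465856*(-I*√466/466) = -232928*I*√466/233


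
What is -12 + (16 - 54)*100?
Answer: -3812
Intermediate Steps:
-12 + (16 - 54)*100 = -12 - 38*100 = -12 - 3800 = -3812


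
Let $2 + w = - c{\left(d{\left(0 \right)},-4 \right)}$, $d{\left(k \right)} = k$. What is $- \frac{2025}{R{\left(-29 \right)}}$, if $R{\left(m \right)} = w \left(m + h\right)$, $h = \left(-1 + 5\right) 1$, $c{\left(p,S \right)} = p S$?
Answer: $- \frac{81}{2} \approx -40.5$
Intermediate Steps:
$c{\left(p,S \right)} = S p$
$w = -2$ ($w = -2 - \left(-4\right) 0 = -2 - 0 = -2 + 0 = -2$)
$h = 4$ ($h = 4 \cdot 1 = 4$)
$R{\left(m \right)} = -8 - 2 m$ ($R{\left(m \right)} = - 2 \left(m + 4\right) = - 2 \left(4 + m\right) = -8 - 2 m$)
$- \frac{2025}{R{\left(-29 \right)}} = - \frac{2025}{-8 - -58} = - \frac{2025}{-8 + 58} = - \frac{2025}{50} = \left(-2025\right) \frac{1}{50} = - \frac{81}{2}$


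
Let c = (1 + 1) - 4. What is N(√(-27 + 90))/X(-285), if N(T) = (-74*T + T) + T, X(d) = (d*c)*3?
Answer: -12*√7/95 ≈ -0.33420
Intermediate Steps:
c = -2 (c = 2 - 4 = -2)
X(d) = -6*d (X(d) = (d*(-2))*3 = -2*d*3 = -6*d)
N(T) = -72*T (N(T) = -73*T + T = -72*T)
N(√(-27 + 90))/X(-285) = (-72*√(-27 + 90))/((-6*(-285))) = -216*√7/1710 = -216*√7*(1/1710) = -12*√7/95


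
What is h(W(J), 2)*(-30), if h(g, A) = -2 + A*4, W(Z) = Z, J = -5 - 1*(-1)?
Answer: -180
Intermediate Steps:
J = -4 (J = -5 + 1 = -4)
h(g, A) = -2 + 4*A
h(W(J), 2)*(-30) = (-2 + 4*2)*(-30) = (-2 + 8)*(-30) = 6*(-30) = -180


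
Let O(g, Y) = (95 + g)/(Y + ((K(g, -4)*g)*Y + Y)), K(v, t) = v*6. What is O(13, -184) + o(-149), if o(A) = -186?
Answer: -8692923/46736 ≈ -186.00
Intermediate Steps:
K(v, t) = 6*v
O(g, Y) = (95 + g)/(2*Y + 6*Y*g²) (O(g, Y) = (95 + g)/(Y + (((6*g)*g)*Y + Y)) = (95 + g)/(Y + ((6*g²)*Y + Y)) = (95 + g)/(Y + (6*Y*g² + Y)) = (95 + g)/(Y + (Y + 6*Y*g²)) = (95 + g)/(2*Y + 6*Y*g²))
O(13, -184) + o(-149) = (½)*(95 + 13)/(-184*(1 + 3*13²)) - 186 = (½)*(-1/184)*108/(1 + 3*169) - 186 = (½)*(-1/184)*108/(1 + 507) - 186 = (½)*(-1/184)*108/508 - 186 = (½)*(-1/184)*(1/508)*108 - 186 = -27/46736 - 186 = -8692923/46736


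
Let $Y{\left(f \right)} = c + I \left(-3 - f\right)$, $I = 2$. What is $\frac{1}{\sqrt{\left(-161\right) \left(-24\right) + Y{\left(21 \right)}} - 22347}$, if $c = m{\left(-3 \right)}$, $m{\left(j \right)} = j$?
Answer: $- \frac{7449}{166461532} - \frac{\sqrt{3813}}{499384596} \approx -4.4873 \cdot 10^{-5}$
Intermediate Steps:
$c = -3$
$Y{\left(f \right)} = -9 - 2 f$ ($Y{\left(f \right)} = -3 + 2 \left(-3 - f\right) = -3 - \left(6 + 2 f\right) = -9 - 2 f$)
$\frac{1}{\sqrt{\left(-161\right) \left(-24\right) + Y{\left(21 \right)}} - 22347} = \frac{1}{\sqrt{\left(-161\right) \left(-24\right) - 51} - 22347} = \frac{1}{\sqrt{3864 - 51} - 22347} = \frac{1}{\sqrt{3813} - 22347} = \frac{1}{-22347 + \sqrt{3813}}$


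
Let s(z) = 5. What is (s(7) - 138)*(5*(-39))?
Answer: 25935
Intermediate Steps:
(s(7) - 138)*(5*(-39)) = (5 - 138)*(5*(-39)) = -133*(-195) = 25935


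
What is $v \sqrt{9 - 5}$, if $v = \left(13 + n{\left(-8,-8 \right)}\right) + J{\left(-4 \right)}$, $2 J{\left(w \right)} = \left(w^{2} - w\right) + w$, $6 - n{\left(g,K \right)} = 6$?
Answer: $42$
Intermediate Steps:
$n{\left(g,K \right)} = 0$ ($n{\left(g,K \right)} = 6 - 6 = 0$)
$J{\left(w \right)} = \frac{w^{2}}{2}$ ($J{\left(w \right)} = \frac{\left(w^{2} - w\right) + w}{2} = \frac{w^{2}}{2}$)
$v = 21$ ($v = \left(13 + 0\right) + \frac{\left(-4\right)^{2}}{2} = 13 + \frac{1}{2} \cdot 16 = 13 + 8 = 21$)
$v \sqrt{9 - 5} = 21 \sqrt{9 - 5} = 21 \sqrt{4} = 21 \cdot 2 = 42$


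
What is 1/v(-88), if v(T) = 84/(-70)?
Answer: -⅚ ≈ -0.83333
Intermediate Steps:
v(T) = -6/5 (v(T) = 84*(-1/70) = -6/5)
1/v(-88) = 1/(-6/5) = -⅚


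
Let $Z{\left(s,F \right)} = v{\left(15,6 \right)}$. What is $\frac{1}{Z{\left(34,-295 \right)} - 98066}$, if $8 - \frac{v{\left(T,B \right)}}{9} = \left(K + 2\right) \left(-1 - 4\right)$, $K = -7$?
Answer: $- \frac{1}{98219} \approx -1.0181 \cdot 10^{-5}$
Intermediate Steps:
$v{\left(T,B \right)} = -153$ ($v{\left(T,B \right)} = 72 - 9 \left(-7 + 2\right) \left(-1 - 4\right) = 72 - 9 \left(\left(-5\right) \left(-5\right)\right) = 72 - 225 = -153$)
$Z{\left(s,F \right)} = -153$
$\frac{1}{Z{\left(34,-295 \right)} - 98066} = \frac{1}{-153 - 98066} = \frac{1}{-98219} = - \frac{1}{98219}$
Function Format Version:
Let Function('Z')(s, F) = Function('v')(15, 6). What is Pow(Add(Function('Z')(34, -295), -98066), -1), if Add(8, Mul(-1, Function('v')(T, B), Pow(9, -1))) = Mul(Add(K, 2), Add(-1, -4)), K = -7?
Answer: Rational(-1, 98219) ≈ -1.0181e-5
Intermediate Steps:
Function('v')(T, B) = -153 (Function('v')(T, B) = Add(72, Mul(-9, Mul(Add(-7, 2), Add(-1, -4)))) = Add(72, Mul(-9, Mul(-5, -5))) = Add(72, Mul(-9, 25)) = Add(72, -225) = -153)
Function('Z')(s, F) = -153
Pow(Add(Function('Z')(34, -295), -98066), -1) = Pow(Add(-153, -98066), -1) = Pow(-98219, -1) = Rational(-1, 98219)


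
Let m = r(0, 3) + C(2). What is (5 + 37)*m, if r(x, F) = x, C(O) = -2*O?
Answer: -168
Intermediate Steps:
m = -4 (m = 0 - 2*2 = 0 - 4 = -4)
(5 + 37)*m = (5 + 37)*(-4) = 42*(-4) = -168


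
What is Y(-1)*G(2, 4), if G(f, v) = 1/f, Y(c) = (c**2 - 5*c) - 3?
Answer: 3/2 ≈ 1.5000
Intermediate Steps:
Y(c) = -3 + c**2 - 5*c
Y(-1)*G(2, 4) = (-3 + (-1)**2 - 5*(-1))/2 = (-3 + 1 + 5)*(1/2) = 3*(1/2) = 3/2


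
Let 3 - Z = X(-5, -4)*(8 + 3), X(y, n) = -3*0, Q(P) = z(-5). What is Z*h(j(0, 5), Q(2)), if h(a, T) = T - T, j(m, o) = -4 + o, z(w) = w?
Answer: 0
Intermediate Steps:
Q(P) = -5
X(y, n) = 0
h(a, T) = 0
Z = 3 (Z = 3 - 0*(8 + 3) = 3 - 0*11 = 3 - 1*0 = 3 + 0 = 3)
Z*h(j(0, 5), Q(2)) = 3*0 = 0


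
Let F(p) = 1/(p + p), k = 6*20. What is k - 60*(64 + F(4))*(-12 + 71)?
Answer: -453765/2 ≈ -2.2688e+5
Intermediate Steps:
k = 120
F(p) = 1/(2*p)
k - 60*(64 + F(4))*(-12 + 71) = 120 - 60*(64 + (1/2)/4)*(-12 + 71) = 120 - 60*(64 + (1/2)*(1/4))*59 = 120 - 60*(64 + 1/8)*59 = 120 - 7695*59/2 = 120 - 60*30267/8 = 120 - 454005/2 = -453765/2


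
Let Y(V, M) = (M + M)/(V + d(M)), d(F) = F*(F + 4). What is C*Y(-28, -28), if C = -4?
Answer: 8/23 ≈ 0.34783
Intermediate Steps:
d(F) = F*(4 + F)
Y(V, M) = 2*M/(V + M*(4 + M)) (Y(V, M) = (M + M)/(V + M*(4 + M)) = (2*M)/(V + M*(4 + M)) = 2*M/(V + M*(4 + M)))
C*Y(-28, -28) = -8*(-28)/(-28 - 28*(4 - 28)) = -8*(-28)/(-28 - 28*(-24)) = -8*(-28)/(-28 + 672) = -8*(-28)/644 = -4*(-2/23) = 8/23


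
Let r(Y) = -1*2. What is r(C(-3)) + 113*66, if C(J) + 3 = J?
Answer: 7456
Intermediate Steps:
C(J) = -3 + J
r(Y) = -2
r(C(-3)) + 113*66 = -2 + 113*66 = -2 + 7458 = 7456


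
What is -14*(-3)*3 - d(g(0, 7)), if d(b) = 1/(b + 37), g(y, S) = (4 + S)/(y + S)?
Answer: 34013/270 ≈ 125.97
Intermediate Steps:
g(y, S) = (4 + S)/(S + y)
d(b) = 1/(37 + b)
-14*(-3)*3 - d(g(0, 7)) = -14*(-3)*3 - 1/(37 + (4 + 7)/(7 + 0)) = 42*3 - 1/(37 + 11/7) = 126 - 1/(37 + (⅐)*11) = 126 - 1/(37 + 11/7) = 126 - 1/270/7 = 126 - 1*7/270 = 126 - 7/270 = 34013/270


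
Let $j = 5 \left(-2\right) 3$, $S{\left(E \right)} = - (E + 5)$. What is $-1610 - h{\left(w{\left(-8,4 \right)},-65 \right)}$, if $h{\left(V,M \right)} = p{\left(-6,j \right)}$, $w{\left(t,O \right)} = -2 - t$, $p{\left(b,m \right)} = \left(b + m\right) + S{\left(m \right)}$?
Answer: $-1599$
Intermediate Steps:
$S{\left(E \right)} = -5 - E$ ($S{\left(E \right)} = - (5 + E) = -5 - E$)
$j = -30$ ($j = \left(-10\right) 3 = -30$)
$p{\left(b,m \right)} = -5 + b$ ($p{\left(b,m \right)} = \left(b + m\right) - \left(5 + m\right) = -5 + b$)
$h{\left(V,M \right)} = -11$ ($h{\left(V,M \right)} = -5 - 6 = -11$)
$-1610 - h{\left(w{\left(-8,4 \right)},-65 \right)} = -1610 - -11 = -1610 + 11 = -1599$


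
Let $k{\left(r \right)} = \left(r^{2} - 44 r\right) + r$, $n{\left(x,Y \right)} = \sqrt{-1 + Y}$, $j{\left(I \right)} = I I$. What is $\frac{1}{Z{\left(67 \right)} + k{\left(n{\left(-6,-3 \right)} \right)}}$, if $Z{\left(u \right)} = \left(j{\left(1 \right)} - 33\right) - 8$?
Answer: $- \frac{11}{2333} + \frac{43 i}{4666} \approx -0.004715 + 0.0092156 i$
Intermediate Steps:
$j{\left(I \right)} = I^{2}$
$Z{\left(u \right)} = -40$ ($Z{\left(u \right)} = \left(1^{2} - 33\right) - 8 = \left(1 - 33\right) - 8 = -32 - 8 = -40$)
$k{\left(r \right)} = r^{2} - 43 r$
$\frac{1}{Z{\left(67 \right)} + k{\left(n{\left(-6,-3 \right)} \right)}} = \frac{1}{-40 + \sqrt{-1 - 3} \left(-43 + \sqrt{-1 - 3}\right)} = \frac{1}{-40 + \sqrt{-4} \left(-43 + \sqrt{-4}\right)} = \frac{1}{-40 + 2 i \left(-43 + 2 i\right)}$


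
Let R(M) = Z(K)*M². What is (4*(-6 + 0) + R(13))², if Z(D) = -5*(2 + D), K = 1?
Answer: 6548481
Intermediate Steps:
Z(D) = -10 - 5*D
R(M) = -15*M² (R(M) = (-10 - 5*1)*M² = (-10 - 5)*M² = -15*M²)
(4*(-6 + 0) + R(13))² = (4*(-6 + 0) - 15*13²)² = (4*(-6) - 15*169)² = (-24 - 2535)² = (-2559)² = 6548481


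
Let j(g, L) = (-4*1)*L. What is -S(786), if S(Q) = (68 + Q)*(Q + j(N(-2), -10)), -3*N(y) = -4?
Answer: -705404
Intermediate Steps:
N(y) = 4/3 (N(y) = -1/3*(-4) = 4/3)
j(g, L) = -4*L
S(Q) = (40 + Q)*(68 + Q) (S(Q) = (68 + Q)*(Q - 4*(-10)) = (68 + Q)*(Q + 40) = (68 + Q)*(40 + Q) = (40 + Q)*(68 + Q))
-S(786) = -(2720 + 786**2 + 108*786) = -(2720 + 617796 + 84888) = -1*705404 = -705404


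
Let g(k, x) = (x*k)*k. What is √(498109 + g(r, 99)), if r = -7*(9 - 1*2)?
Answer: 8*√11497 ≈ 857.79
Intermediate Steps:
r = -49 (r = -7*(9 - 2) = -7*7 = -49)
g(k, x) = x*k² (g(k, x) = (k*x)*k = x*k²)
√(498109 + g(r, 99)) = √(498109 + 99*(-49)²) = √(498109 + 99*2401) = √(498109 + 237699) = √735808 = 8*√11497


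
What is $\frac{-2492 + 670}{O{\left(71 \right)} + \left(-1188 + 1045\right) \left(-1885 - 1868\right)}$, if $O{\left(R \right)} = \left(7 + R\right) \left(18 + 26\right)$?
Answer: $- \frac{1822}{540111} \approx -0.0033734$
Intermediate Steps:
$O{\left(R \right)} = 308 + 44 R$ ($O{\left(R \right)} = \left(7 + R\right) 44 = 308 + 44 R$)
$\frac{-2492 + 670}{O{\left(71 \right)} + \left(-1188 + 1045\right) \left(-1885 - 1868\right)} = \frac{-2492 + 670}{\left(308 + 44 \cdot 71\right) + \left(-1188 + 1045\right) \left(-1885 - 1868\right)} = - \frac{1822}{\left(308 + 3124\right) - -536679} = - \frac{1822}{3432 + 536679} = - \frac{1822}{540111}$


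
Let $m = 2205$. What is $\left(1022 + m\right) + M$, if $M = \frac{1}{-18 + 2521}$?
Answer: $\frac{8077182}{2503} \approx 3227.0$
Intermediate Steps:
$M = \frac{1}{2503} \approx 0.00039952$
$\left(1022 + m\right) + M = \left(1022 + 2205\right) + \frac{1}{2503} = 3227 + \frac{1}{2503} = \frac{8077182}{2503}$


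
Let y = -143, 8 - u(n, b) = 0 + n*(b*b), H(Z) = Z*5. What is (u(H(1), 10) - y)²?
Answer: 121801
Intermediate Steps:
H(Z) = 5*Z
u(n, b) = 8 - n*b² (u(n, b) = 8 - (0 + n*(b*b)) = 8 - (0 + n*b²) = 8 - n*b²)
(u(H(1), 10) - y)² = ((8 - 1*5*1*10²) - 1*(-143))² = ((8 - 1*5*100) + 143)² = ((8 - 500) + 143)² = (-492 + 143)² = (-349)² = 121801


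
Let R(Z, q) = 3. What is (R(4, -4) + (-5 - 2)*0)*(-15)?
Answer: -45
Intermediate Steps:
(R(4, -4) + (-5 - 2)*0)*(-15) = (3 + (-5 - 2)*0)*(-15) = (3 - 7*0)*(-15) = (3 + 0)*(-15) = 3*(-15) = -45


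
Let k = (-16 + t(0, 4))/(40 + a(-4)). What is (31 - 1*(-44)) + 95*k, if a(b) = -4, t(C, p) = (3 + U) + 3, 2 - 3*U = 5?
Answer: 1655/36 ≈ 45.972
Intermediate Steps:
U = -1 (U = ⅔ - ⅓*5 = ⅔ - 5/3 = -1)
t(C, p) = 5 (t(C, p) = (3 - 1) + 3 = 2 + 3 = 5)
k = -11/36 (k = (-16 + 5)/(40 - 4) = -11/36 ≈ -0.30556)
(31 - 1*(-44)) + 95*k = (31 - 1*(-44)) + 95*(-11/36) = (31 + 44) - 1045/36 = 75 - 1045/36 = 1655/36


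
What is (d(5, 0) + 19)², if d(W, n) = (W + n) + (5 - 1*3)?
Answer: 676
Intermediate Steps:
d(W, n) = 2 + W + n (d(W, n) = (W + n) + (5 - 3) = (W + n) + 2 = 2 + W + n)
(d(5, 0) + 19)² = ((2 + 5 + 0) + 19)² = (7 + 19)² = 26² = 676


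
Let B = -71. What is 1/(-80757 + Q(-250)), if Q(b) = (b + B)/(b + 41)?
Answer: -209/16877892 ≈ -1.2383e-5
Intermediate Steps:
Q(b) = (-71 + b)/(41 + b) (Q(b) = (b - 71)/(b + 41) = (-71 + b)/(41 + b))
1/(-80757 + Q(-250)) = 1/(-80757 + (-71 - 250)/(41 - 250)) = 1/(-80757 - 321/(-209)) = 1/(-80757 - 1/209*(-321)) = 1/(-80757 + 321/209) = 1/(-16877892/209) = -209/16877892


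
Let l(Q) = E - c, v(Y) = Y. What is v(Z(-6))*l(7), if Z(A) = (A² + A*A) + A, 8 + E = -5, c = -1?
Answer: -792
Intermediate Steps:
E = -13 (E = -8 - 5 = -13)
Z(A) = A + 2*A² (Z(A) = (A² + A²) + A = 2*A² + A = A + 2*A²)
l(Q) = -12 (l(Q) = -13 - 1*(-1) = -13 + 1 = -12)
v(Z(-6))*l(7) = -6*(1 + 2*(-6))*(-12) = -6*(1 - 12)*(-12) = -6*(-11)*(-12) = 66*(-12) = -792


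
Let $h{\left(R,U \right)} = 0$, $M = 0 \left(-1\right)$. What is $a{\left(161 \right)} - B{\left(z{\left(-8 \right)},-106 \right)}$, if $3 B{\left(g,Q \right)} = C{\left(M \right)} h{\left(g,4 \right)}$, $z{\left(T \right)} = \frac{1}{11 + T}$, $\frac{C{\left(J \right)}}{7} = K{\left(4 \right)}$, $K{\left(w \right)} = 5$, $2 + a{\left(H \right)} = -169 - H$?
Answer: $-332$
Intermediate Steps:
$M = 0$
$a{\left(H \right)} = -171 - H$ ($a{\left(H \right)} = -2 - \left(169 + H\right) = -171 - H$)
$C{\left(J \right)} = 35$ ($C{\left(J \right)} = 7 \cdot 5 = 35$)
$B{\left(g,Q \right)} = 0$ ($B{\left(g,Q \right)} = \frac{35 \cdot 0}{3} = \frac{1}{3} \cdot 0 = 0$)
$a{\left(161 \right)} - B{\left(z{\left(-8 \right)},-106 \right)} = \left(-171 - 161\right) - 0 = \left(-171 - 161\right) + 0 = -332 + 0 = -332$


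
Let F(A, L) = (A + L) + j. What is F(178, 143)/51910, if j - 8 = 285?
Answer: 307/25955 ≈ 0.011828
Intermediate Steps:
j = 293 (j = 8 + 285 = 293)
F(A, L) = 293 + A + L (F(A, L) = (A + L) + 293 = 293 + A + L)
F(178, 143)/51910 = (293 + 178 + 143)/51910 = 614*(1/51910) = 307/25955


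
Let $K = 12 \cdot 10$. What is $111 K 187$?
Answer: $2490840$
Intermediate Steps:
$K = 120$
$111 K 187 = 111 \cdot 120 \cdot 187 = 13320 \cdot 187 = 2490840$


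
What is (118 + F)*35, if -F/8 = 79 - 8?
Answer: -15750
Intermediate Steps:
F = -568 (F = -8*(79 - 8) = -8*71 = -568)
(118 + F)*35 = (118 - 568)*35 = -450*35 = -15750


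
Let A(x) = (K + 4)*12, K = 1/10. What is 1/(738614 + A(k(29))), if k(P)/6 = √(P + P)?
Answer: 5/3693316 ≈ 1.3538e-6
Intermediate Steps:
K = ⅒ ≈ 0.10000
k(P) = 6*√2*√P (k(P) = 6*√(P + P) = 6*√(2*P) = 6*(√2*√P) = 6*√2*√P)
A(x) = 246/5 (A(x) = (⅒ + 4)*12 = (41/10)*12 = 246/5)
1/(738614 + A(k(29))) = 1/(738614 + 246/5) = 1/(3693316/5) = 5/3693316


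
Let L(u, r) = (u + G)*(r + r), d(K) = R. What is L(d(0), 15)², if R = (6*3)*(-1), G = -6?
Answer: 518400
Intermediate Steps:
R = -18 (R = 18*(-1) = -18)
d(K) = -18
L(u, r) = 2*r*(-6 + u) (L(u, r) = (u - 6)*(r + r) = (-6 + u)*(2*r) = 2*r*(-6 + u))
L(d(0), 15)² = (2*15*(-6 - 18))² = (2*15*(-24))² = (-720)² = 518400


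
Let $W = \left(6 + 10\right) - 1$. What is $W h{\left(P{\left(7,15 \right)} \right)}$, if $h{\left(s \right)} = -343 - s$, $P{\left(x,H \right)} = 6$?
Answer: $-5235$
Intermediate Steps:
$W = 15$ ($W = 16 - 1 = 15$)
$W h{\left(P{\left(7,15 \right)} \right)} = 15 \left(-343 - 6\right) = 15 \left(-349\right) = -5235$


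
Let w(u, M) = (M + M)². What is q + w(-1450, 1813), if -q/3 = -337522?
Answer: 14160442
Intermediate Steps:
w(u, M) = 4*M² (w(u, M) = (2*M)² = 4*M²)
q = 1012566 (q = -3*(-337522) = 1012566)
q + w(-1450, 1813) = 1012566 + 4*1813² = 1012566 + 4*3286969 = 1012566 + 13147876 = 14160442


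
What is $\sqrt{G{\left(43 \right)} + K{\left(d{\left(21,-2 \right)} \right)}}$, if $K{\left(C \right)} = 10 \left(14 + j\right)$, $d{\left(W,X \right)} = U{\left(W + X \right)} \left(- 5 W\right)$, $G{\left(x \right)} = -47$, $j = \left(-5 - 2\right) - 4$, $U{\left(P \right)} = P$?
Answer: $i \sqrt{17} \approx 4.1231 i$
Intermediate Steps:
$j = -11$ ($j = -7 - 4 = -11$)
$d{\left(W,X \right)} = - 5 W \left(W + X\right)$ ($d{\left(W,X \right)} = \left(W + X\right) \left(- 5 W\right) = - 5 W \left(W + X\right)$)
$K{\left(C \right)} = 30$ ($K{\left(C \right)} = 10 \left(14 - 11\right) = 10 \cdot 3 = 30$)
$\sqrt{G{\left(43 \right)} + K{\left(d{\left(21,-2 \right)} \right)}} = \sqrt{-47 + 30} = \sqrt{-17} = i \sqrt{17}$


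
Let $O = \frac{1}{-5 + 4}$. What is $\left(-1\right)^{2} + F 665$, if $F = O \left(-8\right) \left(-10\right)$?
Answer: $-53199$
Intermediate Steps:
$O = -1$ ($O = \frac{1}{-1} = -1$)
$F = -80$ ($F = \left(-1\right) \left(-8\right) \left(-10\right) = 8 \left(-10\right) = -80$)
$\left(-1\right)^{2} + F 665 = \left(-1\right)^{2} - 53200 = 1 - 53200 = -53199$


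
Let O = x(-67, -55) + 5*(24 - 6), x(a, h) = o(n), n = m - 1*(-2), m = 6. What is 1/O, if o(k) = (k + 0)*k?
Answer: 1/154 ≈ 0.0064935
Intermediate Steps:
n = 8 (n = 6 - 1*(-2) = 6 + 2 = 8)
o(k) = k**2 (o(k) = k*k = k**2)
x(a, h) = 64 (x(a, h) = 8**2 = 64)
O = 154 (O = 64 + 5*(24 - 6) = 64 + 5*18 = 64 + 90 = 154)
1/O = 1/154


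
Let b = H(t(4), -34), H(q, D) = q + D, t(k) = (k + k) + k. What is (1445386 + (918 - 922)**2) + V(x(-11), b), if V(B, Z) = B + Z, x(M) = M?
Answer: 1445369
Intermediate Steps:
t(k) = 3*k (t(k) = 2*k + k = 3*k)
H(q, D) = D + q
b = -22 (b = -34 + 3*4 = -34 + 12 = -22)
(1445386 + (918 - 922)**2) + V(x(-11), b) = (1445386 + (918 - 922)**2) + (-11 - 22) = (1445386 + (-4)**2) - 33 = (1445386 + 16) - 33 = 1445402 - 33 = 1445369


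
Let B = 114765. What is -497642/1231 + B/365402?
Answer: -181698106369/449809862 ≈ -403.94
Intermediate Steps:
-497642/1231 + B/365402 = -497642/1231 + 114765/365402 = -181698106369/449809862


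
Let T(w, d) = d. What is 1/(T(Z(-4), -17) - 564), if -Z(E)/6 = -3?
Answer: -1/581 ≈ -0.0017212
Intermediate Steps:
Z(E) = 18 (Z(E) = -6*(-3) = 18)
1/(T(Z(-4), -17) - 564) = 1/(-17 - 564) = 1/(-581) = -1/581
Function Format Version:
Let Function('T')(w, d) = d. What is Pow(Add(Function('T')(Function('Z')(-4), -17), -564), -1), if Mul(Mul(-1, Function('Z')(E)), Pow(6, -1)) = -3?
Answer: Rational(-1, 581) ≈ -0.0017212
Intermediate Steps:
Function('Z')(E) = 18 (Function('Z')(E) = Mul(-6, -3) = 18)
Pow(Add(Function('T')(Function('Z')(-4), -17), -564), -1) = Pow(Add(-17, -564), -1) = Pow(-581, -1) = Rational(-1, 581)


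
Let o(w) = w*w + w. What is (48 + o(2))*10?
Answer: 540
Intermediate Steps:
o(w) = w + w² (o(w) = w² + w = w + w²)
(48 + o(2))*10 = (48 + 2*(1 + 2))*10 = (48 + 2*3)*10 = (48 + 6)*10 = 54*10 = 540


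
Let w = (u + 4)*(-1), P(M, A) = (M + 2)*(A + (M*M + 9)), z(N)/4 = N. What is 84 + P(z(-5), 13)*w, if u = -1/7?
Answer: 205680/7 ≈ 29383.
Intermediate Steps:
z(N) = 4*N
u = -⅐ (u = -1*⅐ = -⅐ ≈ -0.14286)
P(M, A) = (2 + M)*(9 + A + M²) (P(M, A) = (2 + M)*(A + (M² + 9)) = (2 + M)*(A + (9 + M²)) = (2 + M)*(9 + A + M²))
w = -27/7 (w = (-⅐ + 4)*(-1) = (27/7)*(-1) = -27/7 ≈ -3.8571)
84 + P(z(-5), 13)*w = 84 + (18 + (4*(-5))³ + 2*13 + 2*(4*(-5))² + 9*(4*(-5)) + 13*(4*(-5)))*(-27/7) = 84 + (18 + (-20)³ + 26 + 2*(-20)² + 9*(-20) + 13*(-20))*(-27/7) = 84 + (18 - 8000 + 26 + 2*400 - 180 - 260)*(-27/7) = 84 + (18 - 8000 + 26 + 800 - 180 - 260)*(-27/7) = 84 - 7596*(-27/7) = 84 + 205092/7 = 205680/7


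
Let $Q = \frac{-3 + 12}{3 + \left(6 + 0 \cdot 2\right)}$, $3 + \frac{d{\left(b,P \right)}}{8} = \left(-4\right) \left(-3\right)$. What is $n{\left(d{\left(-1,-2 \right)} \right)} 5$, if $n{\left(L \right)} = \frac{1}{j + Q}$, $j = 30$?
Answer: $\frac{5}{31} \approx 0.16129$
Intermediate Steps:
$d{\left(b,P \right)} = 72$ ($d{\left(b,P \right)} = -24 + 8 \left(\left(-4\right) \left(-3\right)\right) = -24 + 8 \cdot 12 = -24 + 96 = 72$)
$Q = 1$ ($Q = \frac{9}{3 + \left(6 + 0\right)} = \frac{9}{3 + 6} = \frac{9}{9} = 9 \cdot \frac{1}{9} = 1$)
$n{\left(L \right)} = \frac{1}{31}$ ($n{\left(L \right)} = \frac{1}{30 + 1} = \frac{1}{31}$)
$n{\left(d{\left(-1,-2 \right)} \right)} 5 = \frac{1}{31} \cdot 5 = \frac{5}{31}$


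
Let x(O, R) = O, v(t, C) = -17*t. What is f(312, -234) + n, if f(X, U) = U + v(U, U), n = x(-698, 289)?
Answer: 3046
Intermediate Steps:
n = -698
f(X, U) = -16*U (f(X, U) = U - 17*U = -16*U)
f(312, -234) + n = -16*(-234) - 698 = 3744 - 698 = 3046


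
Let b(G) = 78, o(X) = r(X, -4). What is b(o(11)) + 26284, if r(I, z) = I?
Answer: 26362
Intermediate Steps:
o(X) = X
b(o(11)) + 26284 = 78 + 26284 = 26362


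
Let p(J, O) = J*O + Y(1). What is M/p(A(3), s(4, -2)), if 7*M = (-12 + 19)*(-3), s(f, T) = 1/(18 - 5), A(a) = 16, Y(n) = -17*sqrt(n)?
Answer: 39/205 ≈ 0.19024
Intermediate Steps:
s(f, T) = 1/13
p(J, O) = -17 + J*O (p(J, O) = J*O - 17*sqrt(1) = J*O - 17*1 = J*O - 17 = -17 + J*O)
M = -3 (M = ((-12 + 19)*(-3))/7 = (7*(-3))/7 = (1/7)*(-21) = -3)
M/p(A(3), s(4, -2)) = -3/(-17 + 16*(1/13)) = -3/(-17 + 16/13) = -3/(-205/13) = -3*(-13/205) = 39/205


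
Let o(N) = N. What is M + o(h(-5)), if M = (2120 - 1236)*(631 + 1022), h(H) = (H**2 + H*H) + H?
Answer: 1461297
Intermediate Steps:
h(H) = H + 2*H**2 (h(H) = (H**2 + H**2) + H = 2*H**2 + H = H + 2*H**2)
M = 1461252 (M = 884*1653 = 1461252)
M + o(h(-5)) = 1461252 - 5*(1 + 2*(-5)) = 1461252 - 5*(1 - 10) = 1461252 - 5*(-9) = 1461252 + 45 = 1461297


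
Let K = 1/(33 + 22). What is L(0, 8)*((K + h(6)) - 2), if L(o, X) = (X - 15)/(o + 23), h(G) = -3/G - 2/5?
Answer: 2219/2530 ≈ 0.87708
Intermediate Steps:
h(G) = -⅖ - 3/G (h(G) = -3/G - 2*⅕ = -3/G - ⅖ = -⅖ - 3/G)
L(o, X) = (-15 + X)/(23 + o)
K = 1/55 ≈ 0.018182
L(0, 8)*((K + h(6)) - 2) = ((-15 + 8)/(23 + 0))*((1/55 + (-⅖ - 3/6)) - 2) = (-7/23)*((1/55 + (-⅖ - 3*⅙)) - 2) = ((1/23)*(-7))*((1/55 + (-⅖ - ½)) - 2) = -7*((1/55 - 9/10) - 2)/23 = -7*(-97/110 - 2)/23 = -7/23*(-317/110) = 2219/2530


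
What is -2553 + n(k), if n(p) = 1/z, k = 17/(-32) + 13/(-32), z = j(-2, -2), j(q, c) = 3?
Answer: -7658/3 ≈ -2552.7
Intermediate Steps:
z = 3
k = -15/16 (k = 17*(-1/32) + 13*(-1/32) = -17/32 - 13/32 = -15/16 ≈ -0.93750)
n(p) = ⅓ (n(p) = 1/3 = ⅓)
-2553 + n(k) = -2553 + ⅓ = -7658/3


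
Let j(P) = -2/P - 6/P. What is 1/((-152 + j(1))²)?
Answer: 1/25600 ≈ 3.9063e-5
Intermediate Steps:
j(P) = -8/P
1/((-152 + j(1))²) = 1/((-152 - 8/1)²) = 1/((-152 - 8*1)²) = 1/((-152 - 8)²) = 1/((-160)²) = 1/25600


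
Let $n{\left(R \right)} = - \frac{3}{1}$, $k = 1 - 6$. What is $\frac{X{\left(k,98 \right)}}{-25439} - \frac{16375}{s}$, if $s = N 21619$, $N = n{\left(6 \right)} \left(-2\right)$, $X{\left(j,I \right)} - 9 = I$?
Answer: $- \frac{430443023}{3299794446} \approx -0.13045$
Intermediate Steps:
$k = -5$ ($k = 1 - 6 = -5$)
$n{\left(R \right)} = -3$ ($n{\left(R \right)} = \left(-3\right) 1 = -3$)
$X{\left(j,I \right)} = 9 + I$
$N = 6$ ($N = \left(-3\right) \left(-2\right) = 6$)
$s = 129714$ ($s = 6 \cdot 21619 = 129714$)
$\frac{X{\left(k,98 \right)}}{-25439} - \frac{16375}{s} = \frac{9 + 98}{-25439} - \frac{16375}{129714} = 107 \left(- \frac{1}{25439}\right) - \frac{16375}{129714} = - \frac{107}{25439} - \frac{16375}{129714} = - \frac{430443023}{3299794446}$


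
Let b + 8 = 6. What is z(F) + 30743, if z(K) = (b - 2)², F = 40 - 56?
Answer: 30759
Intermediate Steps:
b = -2 (b = -8 + 6 = -2)
F = -16
z(K) = 16 (z(K) = (-2 - 2)² = (-4)² = 16)
z(F) + 30743 = 16 + 30743 = 30759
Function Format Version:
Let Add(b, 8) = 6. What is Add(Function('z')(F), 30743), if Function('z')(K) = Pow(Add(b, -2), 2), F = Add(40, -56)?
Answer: 30759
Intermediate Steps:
b = -2 (b = Add(-8, 6) = -2)
F = -16
Function('z')(K) = 16 (Function('z')(K) = Pow(Add(-2, -2), 2) = Pow(-4, 2) = 16)
Add(Function('z')(F), 30743) = Add(16, 30743) = 30759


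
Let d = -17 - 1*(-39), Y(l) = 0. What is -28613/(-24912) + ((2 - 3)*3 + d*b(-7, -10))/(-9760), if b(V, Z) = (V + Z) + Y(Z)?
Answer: 18040919/15196320 ≈ 1.1872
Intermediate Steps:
b(V, Z) = V + Z (b(V, Z) = (V + Z) + 0 = V + Z)
d = 22 (d = -17 + 39 = 22)
-28613/(-24912) + ((2 - 3)*3 + d*b(-7, -10))/(-9760) = -28613/(-24912) + ((2 - 3)*3 + 22*(-7 - 10))/(-9760) = -28613*(-1/24912) + (-1*3 + 22*(-17))*(-1/9760) = 28613/24912 + (-3 - 374)*(-1/9760) = 28613/24912 - 377*(-1/9760) = 28613/24912 + 377/9760 = 18040919/15196320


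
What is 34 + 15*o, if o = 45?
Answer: 709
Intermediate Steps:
34 + 15*o = 34 + 15*45 = 34 + 675 = 709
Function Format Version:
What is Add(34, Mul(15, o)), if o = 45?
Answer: 709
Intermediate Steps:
Add(34, Mul(15, o)) = Add(34, Mul(15, 45)) = Add(34, 675) = 709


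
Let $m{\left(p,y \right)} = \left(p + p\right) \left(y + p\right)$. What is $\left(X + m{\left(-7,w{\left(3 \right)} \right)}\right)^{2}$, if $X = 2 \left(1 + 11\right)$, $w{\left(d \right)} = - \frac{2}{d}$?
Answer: $\frac{155236}{9} \approx 17248.0$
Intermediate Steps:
$m{\left(p,y \right)} = 2 p \left(p + y\right)$
$X = 24$ ($X = 2 \cdot 12 = 24$)
$\left(X + m{\left(-7,w{\left(3 \right)} \right)}\right)^{2} = \left(24 + 2 \left(-7\right) \left(-7 - \frac{2}{3}\right)\right)^{2} = \left(24 + 2 \left(-7\right) \left(- \frac{23}{3}\right)\right)^{2} = \left(24 + \frac{322}{3}\right)^{2} = \left(\frac{394}{3}\right)^{2} = \frac{155236}{9}$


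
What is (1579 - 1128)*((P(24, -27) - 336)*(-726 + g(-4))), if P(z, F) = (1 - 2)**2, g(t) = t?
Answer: 110292050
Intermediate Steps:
P(z, F) = 1 (P(z, F) = (-1)**2 = 1)
(1579 - 1128)*((P(24, -27) - 336)*(-726 + g(-4))) = (1579 - 1128)*((1 - 336)*(-726 - 4)) = 451*(-335*(-730)) = 451*244550 = 110292050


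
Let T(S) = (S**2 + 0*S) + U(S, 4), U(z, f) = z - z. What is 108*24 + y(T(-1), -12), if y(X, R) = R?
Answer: 2580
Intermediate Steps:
U(z, f) = 0
T(S) = S**2 (T(S) = (S**2 + 0*S) + 0 = (S**2 + 0) + 0 = S**2 + 0 = S**2)
108*24 + y(T(-1), -12) = 108*24 - 12 = 2592 - 12 = 2580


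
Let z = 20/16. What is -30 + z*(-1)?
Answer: -125/4 ≈ -31.250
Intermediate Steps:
z = 5/4 (z = 20*(1/16) = 5/4 ≈ 1.2500)
-30 + z*(-1) = -30 + (5/4)*(-1) = -30 - 5/4 = -125/4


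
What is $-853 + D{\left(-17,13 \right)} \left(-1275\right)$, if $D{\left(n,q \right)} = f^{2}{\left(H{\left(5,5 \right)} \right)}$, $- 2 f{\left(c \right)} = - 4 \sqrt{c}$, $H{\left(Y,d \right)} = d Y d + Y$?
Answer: $-663853$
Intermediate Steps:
$H{\left(Y,d \right)} = Y + Y d^{2}$ ($H{\left(Y,d \right)} = Y d d + Y = Y d^{2} + Y = Y + Y d^{2}$)
$f{\left(c \right)} = 2 \sqrt{c}$ ($f{\left(c \right)} = - \frac{\left(-4\right) \sqrt{c}}{2} = 2 \sqrt{c}$)
$D{\left(n,q \right)} = 520$ ($D{\left(n,q \right)} = \left(2 \sqrt{5 \left(1 + 5^{2}\right)}\right)^{2} = \left(2 \sqrt{5 \left(1 + 25\right)}\right)^{2} = \left(2 \sqrt{5 \cdot 26}\right)^{2} = \left(2 \sqrt{130}\right)^{2} = 520$)
$-853 + D{\left(-17,13 \right)} \left(-1275\right) = -853 + 520 \left(-1275\right) = -853 - 663000 = -663853$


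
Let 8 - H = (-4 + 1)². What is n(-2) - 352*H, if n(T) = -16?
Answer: 336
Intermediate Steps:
H = -1 (H = 8 - (-4 + 1)² = 8 - 1*(-3)² = 8 - 1*9 = 8 - 9 = -1)
n(-2) - 352*H = -16 - 352*(-1) = -16 + 352 = 336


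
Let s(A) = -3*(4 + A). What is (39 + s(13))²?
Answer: 144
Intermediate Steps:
s(A) = -12 - 3*A
(39 + s(13))² = (39 + (-12 - 3*13))² = (39 + (-12 - 39))² = (39 - 51)² = (-12)² = 144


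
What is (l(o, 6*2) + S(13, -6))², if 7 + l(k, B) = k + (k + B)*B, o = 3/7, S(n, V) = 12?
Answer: 1170724/49 ≈ 23892.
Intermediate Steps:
o = 3/7 (o = 3*(⅐) = 3/7 ≈ 0.42857)
l(k, B) = -7 + k + B*(B + k) (l(k, B) = -7 + (k + (k + B)*B) = -7 + (k + (B + k)*B) = -7 + (k + B*(B + k)) = -7 + k + B*(B + k))
(l(o, 6*2) + S(13, -6))² = ((-7 + 3/7 + (6*2)² + (6*2)*(3/7)) + 12)² = ((-7 + 3/7 + 12² + 12*(3/7)) + 12)² = ((-7 + 3/7 + 144 + 36/7) + 12)² = (998/7 + 12)² = (1082/7)² = 1170724/49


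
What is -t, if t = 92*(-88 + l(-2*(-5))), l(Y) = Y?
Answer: 7176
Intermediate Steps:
t = -7176 (t = 92*(-88 - 2*(-5)) = 92*(-88 + 10) = 92*(-78) = -7176)
-t = -1*(-7176) = 7176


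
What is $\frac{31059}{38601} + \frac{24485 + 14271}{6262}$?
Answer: $\frac{93917323}{13428859} \approx 6.9937$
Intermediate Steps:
$\frac{31059}{38601} + \frac{24485 + 14271}{6262} = 31059 \cdot \frac{1}{38601} + 38756 \cdot \frac{1}{6262} = \frac{3451}{4289} + \frac{19378}{3131} = \frac{93917323}{13428859}$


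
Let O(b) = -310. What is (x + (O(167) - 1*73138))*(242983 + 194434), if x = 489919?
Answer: 182171495407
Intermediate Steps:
(x + (O(167) - 1*73138))*(242983 + 194434) = (489919 + (-310 - 1*73138))*(242983 + 194434) = (489919 + (-310 - 73138))*437417 = (489919 - 73448)*437417 = 416471*437417 = 182171495407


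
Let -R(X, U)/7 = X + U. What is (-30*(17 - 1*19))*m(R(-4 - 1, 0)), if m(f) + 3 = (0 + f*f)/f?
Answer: 1920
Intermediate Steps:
R(X, U) = -7*U - 7*X (R(X, U) = -7*(X + U) = -7*(U + X) = -7*U - 7*X)
m(f) = -3 + f (m(f) = -3 + (0 + f*f)/f = -3 + (0 + f**2)/f = -3 + f**2/f = -3 + f)
(-30*(17 - 1*19))*m(R(-4 - 1, 0)) = (-30*(17 - 1*19))*(-3 + (-7*0 - 7*(-4 - 1))) = (-30*(17 - 19))*(-3 + (0 - 7*(-5))) = (-30*(-2))*(-3 + (0 + 35)) = 60*(-3 + 35) = 60*32 = 1920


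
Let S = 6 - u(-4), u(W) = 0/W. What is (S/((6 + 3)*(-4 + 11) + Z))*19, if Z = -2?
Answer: 114/61 ≈ 1.8689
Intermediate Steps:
u(W) = 0
S = 6 (S = 6 - 1*0 = 6 + 0 = 6)
(S/((6 + 3)*(-4 + 11) + Z))*19 = (6/((6 + 3)*(-4 + 11) - 2))*19 = (6/(9*7 - 2))*19 = (6/(63 - 2))*19 = (6/61)*19 = 114/61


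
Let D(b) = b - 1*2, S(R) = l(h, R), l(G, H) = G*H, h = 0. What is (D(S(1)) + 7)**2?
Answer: 25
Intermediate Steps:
S(R) = 0 (S(R) = 0*R = 0)
D(b) = -2 + b (D(b) = b - 2 = -2 + b)
(D(S(1)) + 7)**2 = ((-2 + 0) + 7)**2 = (-2 + 7)**2 = 5**2 = 25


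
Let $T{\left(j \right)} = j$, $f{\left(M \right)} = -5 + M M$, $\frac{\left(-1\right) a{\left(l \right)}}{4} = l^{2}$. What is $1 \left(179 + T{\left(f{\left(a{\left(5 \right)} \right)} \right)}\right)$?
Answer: $10174$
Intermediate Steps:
$a{\left(l \right)} = - 4 l^{2}$
$f{\left(M \right)} = -5 + M^{2}$
$1 \left(179 + T{\left(f{\left(a{\left(5 \right)} \right)} \right)}\right) = 1 \left(179 - \left(5 - \left(- 4 \cdot 5^{2}\right)^{2}\right)\right) = 1 \left(179 - \left(5 - \left(\left(-4\right) 25\right)^{2}\right)\right) = 1 \left(179 - \left(5 - \left(-100\right)^{2}\right)\right) = 1 \left(179 + \left(-5 + 10000\right)\right) = 1 \left(179 + 9995\right) = 1 \cdot 10174 = 10174$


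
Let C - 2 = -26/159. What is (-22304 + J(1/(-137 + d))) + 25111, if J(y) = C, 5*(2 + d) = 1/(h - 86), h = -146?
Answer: 446605/159 ≈ 2808.8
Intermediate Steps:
d = -2321/1160 (d = -2 + 1/(5*(-146 - 86)) = -2 + (⅕)/(-232) = -2 + (⅕)*(-1/232) = -2 - 1/1160 = -2321/1160 ≈ -2.0009)
C = 292/159 (C = 2 - 26/159 = 292/159 ≈ 1.8365)
J(y) = 292/159
(-22304 + J(1/(-137 + d))) + 25111 = (-22304 + 292/159) + 25111 = -3546044/159 + 25111 = 446605/159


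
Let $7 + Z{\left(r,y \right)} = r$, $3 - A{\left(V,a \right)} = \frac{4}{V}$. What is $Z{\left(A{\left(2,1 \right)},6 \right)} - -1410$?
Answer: $1404$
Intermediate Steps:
$A{\left(V,a \right)} = 3 - \frac{4}{V}$
$Z{\left(r,y \right)} = -7 + r$
$Z{\left(A{\left(2,1 \right)},6 \right)} - -1410 = \left(-7 + \left(3 - \frac{4}{2}\right)\right) - -1410 = \left(-7 + \left(3 - 2\right)\right) + 1410 = \left(-7 + 1\right) + 1410 = -6 + 1410 = 1404$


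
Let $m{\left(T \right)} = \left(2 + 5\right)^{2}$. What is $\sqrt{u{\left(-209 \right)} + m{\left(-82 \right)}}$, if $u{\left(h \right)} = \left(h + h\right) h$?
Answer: $\sqrt{87411} \approx 295.65$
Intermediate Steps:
$m{\left(T \right)} = 49$ ($m{\left(T \right)} = 7^{2} = 49$)
$u{\left(h \right)} = 2 h^{2}$ ($u{\left(h \right)} = 2 h h = 2 h^{2}$)
$\sqrt{u{\left(-209 \right)} + m{\left(-82 \right)}} = \sqrt{2 \left(-209\right)^{2} + 49} = \sqrt{2 \cdot 43681 + 49} = \sqrt{87362 + 49} = \sqrt{87411}$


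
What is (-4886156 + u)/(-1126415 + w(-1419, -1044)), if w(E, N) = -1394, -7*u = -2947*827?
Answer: 4537989/1127809 ≈ 4.0237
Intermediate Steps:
u = 348167 (u = -(-421)*827 = -⅐*(-2437169) = 348167)
(-4886156 + u)/(-1126415 + w(-1419, -1044)) = (-4886156 + 348167)/(-1126415 - 1394) = -4537989/(-1127809) = -4537989*(-1/1127809) = 4537989/1127809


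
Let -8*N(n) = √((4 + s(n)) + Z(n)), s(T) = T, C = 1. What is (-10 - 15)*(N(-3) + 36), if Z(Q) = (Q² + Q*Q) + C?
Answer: -900 + 25*√5/4 ≈ -886.02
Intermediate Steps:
Z(Q) = 1 + 2*Q² (Z(Q) = (Q² + Q*Q) + 1 = (Q² + Q²) + 1 = 2*Q² + 1 = 1 + 2*Q²)
N(n) = -√(5 + n + 2*n²)/8 (N(n) = -√((4 + n) + (1 + 2*n²))/8 = -√(5 + n + 2*n²)/8)
(-10 - 15)*(N(-3) + 36) = (-10 - 15)*(-√(5 - 3 + 2*(-3)²)/8 + 36) = -25*(-√(5 - 3 + 2*9)/8 + 36) = -25*(-√(5 - 3 + 18)/8 + 36) = -25*(-√5/4 + 36) = -25*(36 - √5/4) = -900 + 25*√5/4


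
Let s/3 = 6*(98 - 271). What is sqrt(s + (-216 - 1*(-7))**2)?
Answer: sqrt(40567) ≈ 201.41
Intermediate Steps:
s = -3114 (s = 3*(6*(98 - 271)) = 3*(6*(-173)) = 3*(-1038) = -3114)
sqrt(s + (-216 - 1*(-7))**2) = sqrt(-3114 + (-216 - 1*(-7))**2) = sqrt(-3114 + (-216 + 7)**2) = sqrt(-3114 + (-209)**2) = sqrt(-3114 + 43681) = sqrt(40567)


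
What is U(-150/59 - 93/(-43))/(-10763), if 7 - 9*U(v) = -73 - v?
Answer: -201997/245751579 ≈ -0.00082196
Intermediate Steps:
U(v) = 80/9 + v/9 (U(v) = 7/9 - (-73 - v)/9 = 7/9 + (73/9 + v/9) = 80/9 + v/9)
U(-150/59 - 93/(-43))/(-10763) = (80/9 + (-150/59 - 93/(-43))/9)/(-10763) = (80/9 + (-150*1/59 - 93*(-1/43))/9)*(-1/10763) = (80/9 + (-150/59 + 93/43)/9)*(-1/10763) = (80/9 + (1/9)*(-963/2537))*(-1/10763) = (80/9 - 107/2537)*(-1/10763) = (201997/22833)*(-1/10763) = -201997/245751579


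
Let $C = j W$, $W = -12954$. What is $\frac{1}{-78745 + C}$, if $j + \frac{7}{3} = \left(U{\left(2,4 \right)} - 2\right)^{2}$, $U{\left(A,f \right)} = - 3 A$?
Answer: $- \frac{1}{877575} \approx -1.1395 \cdot 10^{-6}$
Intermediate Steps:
$j = \frac{185}{3}$ ($j = - \frac{7}{3} + \left(\left(-3\right) 2 - 2\right)^{2} = - \frac{7}{3} + \left(-6 - 2\right)^{2} = - \frac{7}{3} + \left(-8\right)^{2} = - \frac{7}{3} + 64 = \frac{185}{3} \approx 61.667$)
$C = -798830$ ($C = \frac{185}{3} \left(-12954\right) = -798830$)
$\frac{1}{-78745 + C} = \frac{1}{-78745 - 798830} = \frac{1}{-877575} = - \frac{1}{877575}$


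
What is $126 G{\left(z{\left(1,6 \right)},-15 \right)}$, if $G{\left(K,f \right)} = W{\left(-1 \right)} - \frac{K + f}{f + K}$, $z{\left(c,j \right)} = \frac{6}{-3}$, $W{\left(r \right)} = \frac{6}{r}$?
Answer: $-882$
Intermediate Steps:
$z{\left(c,j \right)} = -2$ ($z{\left(c,j \right)} = 6 \left(- \frac{1}{3}\right) = -2$)
$G{\left(K,f \right)} = -7$ ($G{\left(K,f \right)} = \frac{6}{-1} - \frac{K + f}{f + K} = 6 \left(-1\right) - \frac{K + f}{K + f} = -6 - 1 = -7$)
$126 G{\left(z{\left(1,6 \right)},-15 \right)} = 126 \left(-7\right) = -882$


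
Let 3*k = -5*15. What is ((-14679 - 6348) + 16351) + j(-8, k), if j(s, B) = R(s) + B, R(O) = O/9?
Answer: -42317/9 ≈ -4701.9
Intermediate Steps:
k = -25 (k = (-5*15)/3 = (⅓)*(-75) = -25)
R(O) = O/9 (R(O) = O*(⅑) = O/9)
j(s, B) = B + s/9 (j(s, B) = s/9 + B = B + s/9)
((-14679 - 6348) + 16351) + j(-8, k) = ((-14679 - 6348) + 16351) + (-25 + (⅑)*(-8)) = (-21027 + 16351) + (-25 - 8/9) = -4676 - 233/9 = -42317/9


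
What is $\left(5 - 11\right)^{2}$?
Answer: $36$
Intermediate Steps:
$\left(5 - 11\right)^{2} = \left(-6\right)^{2} = 36$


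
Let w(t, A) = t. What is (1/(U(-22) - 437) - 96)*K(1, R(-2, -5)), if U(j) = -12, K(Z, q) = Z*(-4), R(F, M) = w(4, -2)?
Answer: 172420/449 ≈ 384.01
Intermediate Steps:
R(F, M) = 4
K(Z, q) = -4*Z
(1/(U(-22) - 437) - 96)*K(1, R(-2, -5)) = (1/(-12 - 437) - 96)*(-4*1) = (1/(-449) - 96)*(-4) = (-1/449 - 96)*(-4) = -43105/449*(-4) = 172420/449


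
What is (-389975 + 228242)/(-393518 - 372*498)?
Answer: 161733/578774 ≈ 0.27944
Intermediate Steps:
(-389975 + 228242)/(-393518 - 372*498) = -161733/(-393518 - 185256) = -161733/(-578774) = -161733*(-1/578774) = 161733/578774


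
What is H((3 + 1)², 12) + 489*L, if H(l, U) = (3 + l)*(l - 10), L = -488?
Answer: -238518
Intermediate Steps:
H(l, U) = (-10 + l)*(3 + l) (H(l, U) = (3 + l)*(-10 + l) = (-10 + l)*(3 + l))
H((3 + 1)², 12) + 489*L = (-30 + ((3 + 1)²)² - 7*(3 + 1)²) + 489*(-488) = (-30 + (4²)² - 7*4²) - 238632 = (-30 + 16² - 7*16) - 238632 = (-30 + 256 - 112) - 238632 = 114 - 238632 = -238518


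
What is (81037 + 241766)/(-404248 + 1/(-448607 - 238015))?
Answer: -221643641466/277565570257 ≈ -0.79853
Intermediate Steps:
(81037 + 241766)/(-404248 + 1/(-448607 - 238015)) = 322803/(-404248 + 1/(-686622)) = 322803/(-404248 - 1/686622) = 322803/(-277565570257/686622) = 322803*(-686622/277565570257) = -221643641466/277565570257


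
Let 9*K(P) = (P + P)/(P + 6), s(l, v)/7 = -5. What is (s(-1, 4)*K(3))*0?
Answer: 0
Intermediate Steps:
s(l, v) = -35 (s(l, v) = 7*(-5) = -35)
K(P) = 2*P/(9*(6 + P)) (K(P) = ((P + P)/(P + 6))/9 = ((2*P)/(6 + P))/9 = (2*P/(6 + P))/9 = 2*P/(9*(6 + P)))
(s(-1, 4)*K(3))*0 = -70*3/(9*(6 + 3))*0 = -70*3/(9*9)*0 = -35*2/27*0 = -70/27*0 = 0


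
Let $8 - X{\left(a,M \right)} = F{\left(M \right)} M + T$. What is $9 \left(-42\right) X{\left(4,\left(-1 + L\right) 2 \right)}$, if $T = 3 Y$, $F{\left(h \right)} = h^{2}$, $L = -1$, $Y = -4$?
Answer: $-31752$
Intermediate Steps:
$T = -12$ ($T = 3 \left(-4\right) = -12$)
$X{\left(a,M \right)} = 20 - M^{3}$ ($X{\left(a,M \right)} = 8 - \left(M^{2} M - 12\right) = 8 - \left(M^{3} - 12\right) = 8 - \left(-12 + M^{3}\right) = 20 - M^{3}$)
$9 \left(-42\right) X{\left(4,\left(-1 + L\right) 2 \right)} = 9 \left(-42\right) \left(20 - \left(\left(-1 - 1\right) 2\right)^{3}\right) = - 378 \left(20 - \left(\left(-2\right) 2\right)^{3}\right) = - 378 \left(20 - \left(-4\right)^{3}\right) = - 378 \left(20 - -64\right) = - 378 \left(20 + 64\right) = \left(-378\right) 84 = -31752$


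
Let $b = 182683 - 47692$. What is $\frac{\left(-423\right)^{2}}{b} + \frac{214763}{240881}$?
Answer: $\frac{8010185398}{3612974119} \approx 2.2171$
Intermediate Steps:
$b = 134991$
$\frac{\left(-423\right)^{2}}{b} + \frac{214763}{240881} = \frac{\left(-423\right)^{2}}{134991} + \frac{214763}{240881} = 178929 \cdot \frac{1}{134991} + 214763 \cdot \frac{1}{240881} = \frac{19881}{14999} + \frac{214763}{240881} = \frac{8010185398}{3612974119}$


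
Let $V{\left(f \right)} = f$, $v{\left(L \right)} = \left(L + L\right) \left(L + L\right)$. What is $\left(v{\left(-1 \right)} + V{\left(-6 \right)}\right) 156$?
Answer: $-312$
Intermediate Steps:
$v{\left(L \right)} = 4 L^{2}$ ($v{\left(L \right)} = 2 L 2 L = 4 L^{2}$)
$\left(v{\left(-1 \right)} + V{\left(-6 \right)}\right) 156 = \left(4 \left(-1\right)^{2} - 6\right) 156 = \left(4 \cdot 1 - 6\right) 156 = \left(4 - 6\right) 156 = \left(-2\right) 156 = -312$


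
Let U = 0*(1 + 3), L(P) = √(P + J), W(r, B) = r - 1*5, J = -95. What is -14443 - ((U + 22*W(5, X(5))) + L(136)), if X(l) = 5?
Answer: -14443 - √41 ≈ -14449.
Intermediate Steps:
W(r, B) = -5 + r (W(r, B) = r - 5 = -5 + r)
L(P) = √(-95 + P) (L(P) = √(P - 95) = √(-95 + P))
U = 0 (U = 0*4 = 0)
-14443 - ((U + 22*W(5, X(5))) + L(136)) = -14443 - ((0 + 22*(-5 + 5)) + √(-95 + 136)) = -14443 - ((0 + 22*0) + √41) = -14443 - ((0 + 0) + √41) = -14443 - (0 + √41) = -14443 - √41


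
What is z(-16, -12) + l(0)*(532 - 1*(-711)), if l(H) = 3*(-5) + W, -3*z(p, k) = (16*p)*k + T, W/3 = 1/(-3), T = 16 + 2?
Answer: -20918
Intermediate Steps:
T = 18
W = -1 (W = 3/(-3) = 3*(-1/3) = -1)
z(p, k) = -6 - 16*k*p/3 (z(p, k) = -((16*p)*k + 18)/3 = -(16*k*p + 18)/3 = -(18 + 16*k*p)/3 = -6 - 16*k*p/3)
l(H) = -16 (l(H) = 3*(-5) - 1 = -15 - 1 = -16)
z(-16, -12) + l(0)*(532 - 1*(-711)) = (-6 - 16/3*(-12)*(-16)) - 16*(532 - 1*(-711)) = (-6 - 1024) - 16*(532 + 711) = -1030 - 16*1243 = -1030 - 19888 = -20918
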